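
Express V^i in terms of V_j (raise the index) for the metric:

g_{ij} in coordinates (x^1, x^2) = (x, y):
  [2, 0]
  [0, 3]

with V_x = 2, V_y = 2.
Inverse metric (diagonal): g^{xx} = 1/2, g^{yy} = 1/3
V^i = g^{ij} V_j:
V^x = (1/2)(2) + (0)(2) = 1
V^y = (0)(2) + (1/3)(2) = 2/3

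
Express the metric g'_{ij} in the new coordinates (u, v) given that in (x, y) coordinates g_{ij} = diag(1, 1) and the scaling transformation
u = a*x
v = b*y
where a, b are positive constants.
Invert the transformation: x = u/a, y = v/b
g'_{ij} = (∂x^k/∂x'^i)(∂x^l/∂x'^j) g_{kl}; with g_{kl} = δ_{kl} this is Σ_k (∂x^k/∂x'^i)(∂x^k/∂x'^j).
Jacobian: ∂x/∂u = 1/a, ∂x/∂v = 0, ∂y/∂u = 0, ∂y/∂v = 1/b
g'_{uu} = (1/a)(1/a) + (0)(0) = 1/a^2
g'_{uv} = (1/a)(0) + (0)(1/b) = 0
g'_{vv} = (0)(0) + (1/b)(1/b) = 1/b^2
g'_{ij} = diag(1/a^2, 1/b^2)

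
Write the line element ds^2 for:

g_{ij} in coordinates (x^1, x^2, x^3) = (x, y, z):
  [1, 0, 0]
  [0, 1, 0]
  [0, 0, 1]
ds^2 = g_{ij} dx^i dx^j; only the non-zero components contribute.
ds^2 = dx^2 + dy^2 + dz^2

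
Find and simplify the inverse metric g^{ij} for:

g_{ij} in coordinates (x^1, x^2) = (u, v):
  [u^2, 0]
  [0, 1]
The metric is diagonal, so g^{ij} is diagonal with entries 1/g_{ii}: diag(1/(u^2), 1).
g^{ij}:
  [1/u^2, 0]
  [0, 1]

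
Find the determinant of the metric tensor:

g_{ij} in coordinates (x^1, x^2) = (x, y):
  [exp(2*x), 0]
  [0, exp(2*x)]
For a 2×2 metric: det(g) = g_{11}·g_{22} - g_{12}·g_{21}
= (exp(2*x))·(exp(2*x)) - (0)·(0)
= exp(4*x) - 0
det(g) = exp(4*x)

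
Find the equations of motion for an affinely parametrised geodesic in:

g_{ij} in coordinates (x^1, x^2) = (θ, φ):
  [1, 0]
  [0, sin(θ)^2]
Geodesic equation: d^2x^k/dλ^2 + Γ^k_{ij} (dx^i/dλ)(dx^j/dλ) = 0.
Non-zero Christoffel symbols:
Γ^θ_{φ φ} = -sin(2*θ)/2
Γ^φ_{θ φ} = 1/tan(θ)
Substituting (the symmetric pair Γ^k_{ij}, Γ^k_{ji} combines into a factor 2):
d^2θ/dλ^2 - (sin(2*θ)/2) (dφ/dλ)^2 = 0
d^2φ/dλ^2 + (2/tan(θ)) (dθ/dλ)(dφ/dλ) = 0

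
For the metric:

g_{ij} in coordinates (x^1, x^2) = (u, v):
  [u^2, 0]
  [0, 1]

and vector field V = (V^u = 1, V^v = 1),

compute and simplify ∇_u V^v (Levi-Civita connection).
Non-zero Christoffel symbols:
Γ^u_{u u} = 1/u
∇_u V^v = ∂_u V^v + Γ^v_{u j} V^j
  = (0) + (0)(1) + (0)(1)
  = 0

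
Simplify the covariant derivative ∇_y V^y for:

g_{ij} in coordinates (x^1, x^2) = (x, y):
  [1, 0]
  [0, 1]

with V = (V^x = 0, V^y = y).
All Christoffel symbols are zero.
∇_y V^y = ∂_y V^y + Γ^y_{y j} V^j
  = (1) + (0)(0) + (0)(y)
  = 1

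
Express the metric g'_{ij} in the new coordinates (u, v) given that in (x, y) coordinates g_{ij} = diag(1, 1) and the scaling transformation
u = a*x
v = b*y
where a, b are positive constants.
Invert the transformation: x = u/a, y = v/b
g'_{ij} = (∂x^k/∂x'^i)(∂x^l/∂x'^j) g_{kl}; with g_{kl} = δ_{kl} this is Σ_k (∂x^k/∂x'^i)(∂x^k/∂x'^j).
Jacobian: ∂x/∂u = 1/a, ∂x/∂v = 0, ∂y/∂u = 0, ∂y/∂v = 1/b
g'_{uu} = (1/a)(1/a) + (0)(0) = 1/a^2
g'_{uv} = (1/a)(0) + (0)(1/b) = 0
g'_{vv} = (0)(0) + (1/b)(1/b) = 1/b^2
g'_{ij} = diag(1/a^2, 1/b^2)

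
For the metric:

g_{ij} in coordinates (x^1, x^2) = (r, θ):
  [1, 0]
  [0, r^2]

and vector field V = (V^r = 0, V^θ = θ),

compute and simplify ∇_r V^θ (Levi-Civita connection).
Non-zero Christoffel symbols:
Γ^r_{θ θ} = -r
Γ^θ_{r θ} = 1/r
∇_r V^θ = ∂_r V^θ + Γ^θ_{r j} V^j
  = (0) + (0)(0) + (1/r)(θ)
  = θ/r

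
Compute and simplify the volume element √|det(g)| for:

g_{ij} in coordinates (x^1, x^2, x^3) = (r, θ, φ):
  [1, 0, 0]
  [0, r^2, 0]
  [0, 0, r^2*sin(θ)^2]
det(g) = r^4*sin(θ)^2
√|det(g)| = r^2*sin(θ) (taking 0 < θ < π so that |sin(θ)| = sin(θ))
Volume element: dV = r^2*sin(θ) dr dθ dφ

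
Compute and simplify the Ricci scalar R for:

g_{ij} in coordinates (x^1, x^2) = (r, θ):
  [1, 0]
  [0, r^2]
Non-zero Christoffel symbols (Γ^k_{ij} = Γ^k_{ji}):
Γ^r_{θ θ} = -r
Γ^θ_{r θ} = 1/r
Ricci tensor (R_{ij} = R^k_{ikj}): R_{rr} = 0, R_{rθ} = 0, R_{θθ} = 0
Inverse metric: g^{rr} = 1, g^{θθ} = 1/r^2
R = g^{ij} R_{ij} = (1)(0) + (1/r^2)(0) = 0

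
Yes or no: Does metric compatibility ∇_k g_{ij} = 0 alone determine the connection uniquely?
One also needs vanishing torsion; metric compatibility plus torsion-freeness singles out the Levi-Civita connection.
No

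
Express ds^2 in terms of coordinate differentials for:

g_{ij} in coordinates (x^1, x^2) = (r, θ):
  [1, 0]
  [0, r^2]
ds^2 = g_{ij} dx^i dx^j; only the non-zero components contribute.
ds^2 = dr^2 + r^2 dθ^2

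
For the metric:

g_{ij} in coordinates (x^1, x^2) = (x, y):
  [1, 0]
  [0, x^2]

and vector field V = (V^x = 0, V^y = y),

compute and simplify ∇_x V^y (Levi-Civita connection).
Non-zero Christoffel symbols:
Γ^x_{y y} = -x
Γ^y_{x y} = 1/x
∇_x V^y = ∂_x V^y + Γ^y_{x j} V^j
  = (0) + (0)(0) + (1/x)(y)
  = y/x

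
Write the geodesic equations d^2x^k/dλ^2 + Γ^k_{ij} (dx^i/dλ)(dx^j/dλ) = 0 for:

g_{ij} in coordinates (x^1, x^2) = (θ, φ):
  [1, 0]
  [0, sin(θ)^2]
Geodesic equation: d^2x^k/dλ^2 + Γ^k_{ij} (dx^i/dλ)(dx^j/dλ) = 0.
Non-zero Christoffel symbols:
Γ^θ_{φ φ} = -sin(2*θ)/2
Γ^φ_{θ φ} = 1/tan(θ)
Substituting (the symmetric pair Γ^k_{ij}, Γ^k_{ji} combines into a factor 2):
d^2θ/dλ^2 - (sin(2*θ)/2) (dφ/dλ)^2 = 0
d^2φ/dλ^2 + (2/tan(θ)) (dθ/dλ)(dφ/dλ) = 0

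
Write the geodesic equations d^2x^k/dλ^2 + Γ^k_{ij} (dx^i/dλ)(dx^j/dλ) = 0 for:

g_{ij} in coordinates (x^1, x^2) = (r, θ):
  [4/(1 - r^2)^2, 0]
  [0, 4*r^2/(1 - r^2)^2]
Geodesic equation: d^2x^k/dλ^2 + Γ^k_{ij} (dx^i/dλ)(dx^j/dλ) = 0.
Non-zero Christoffel symbols:
Γ^r_{r r} = 2*r/(1 - r^2)
Γ^r_{θ θ} = (r^3 + r)/(r^2 - 1)
Γ^θ_{r θ} = (-r^2 - 1)/(r^3 - r)
Substituting (the symmetric pair Γ^k_{ij}, Γ^k_{ji} combines into a factor 2):
d^2r/dλ^2 + (2*r/(1 - r^2)) (dr/dλ)^2 + ((r^3 + r)/(r^2 - 1)) (dθ/dλ)^2 = 0
d^2θ/dλ^2 + ((-2*r^2 - 2)/(r^3 - r)) (dr/dλ)(dθ/dλ) = 0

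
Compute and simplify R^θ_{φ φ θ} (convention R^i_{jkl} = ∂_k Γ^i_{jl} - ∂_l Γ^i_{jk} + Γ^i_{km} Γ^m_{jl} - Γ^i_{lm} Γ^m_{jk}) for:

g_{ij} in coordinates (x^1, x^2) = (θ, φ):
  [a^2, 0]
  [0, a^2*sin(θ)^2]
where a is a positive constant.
Non-zero Christoffel symbols (Γ^k_{ij} = Γ^k_{ji}):
Γ^θ_{φ φ} = -sin(2*θ)/2
Γ^φ_{θ φ} = 1/tan(θ)
R^θ_{φ φ θ} = ∂_φ Γ^θ_{φ θ} - ∂_θ Γ^θ_{φ φ} + Γ^θ_{φ m} Γ^m_{φ θ} - Γ^θ_{θ m} Γ^m_{φ φ}
  = (0) - (-cos(2*θ)) + (-cos(θ)^2) - (0) = -sin(θ)^2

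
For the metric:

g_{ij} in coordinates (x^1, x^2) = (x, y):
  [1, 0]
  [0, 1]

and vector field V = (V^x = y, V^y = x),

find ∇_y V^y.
All Christoffel symbols are zero.
∇_y V^y = ∂_y V^y + Γ^y_{y j} V^j
  = (0) + (0)(y) + (0)(x)
  = 0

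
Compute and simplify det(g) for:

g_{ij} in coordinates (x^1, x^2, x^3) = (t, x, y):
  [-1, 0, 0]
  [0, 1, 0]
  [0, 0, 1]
Diagonal metric: det(g) = g_{11}·g_{22}·g_{33}
= (-1)·(1)·(1)
det(g) = -1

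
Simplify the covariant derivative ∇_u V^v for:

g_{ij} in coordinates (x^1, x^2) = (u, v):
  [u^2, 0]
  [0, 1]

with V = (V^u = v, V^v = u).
Non-zero Christoffel symbols:
Γ^u_{u u} = 1/u
∇_u V^v = ∂_u V^v + Γ^v_{u j} V^j
  = (1) + (0)(v) + (0)(u)
  = 1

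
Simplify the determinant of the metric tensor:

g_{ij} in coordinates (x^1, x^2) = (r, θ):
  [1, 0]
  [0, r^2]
For a 2×2 metric: det(g) = g_{11}·g_{22} - g_{12}·g_{21}
= (1)·(r^2) - (0)·(0)
= r^2 - 0
det(g) = r^2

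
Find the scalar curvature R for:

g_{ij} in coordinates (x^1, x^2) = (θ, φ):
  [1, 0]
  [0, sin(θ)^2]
Non-zero Christoffel symbols (Γ^k_{ij} = Γ^k_{ji}):
Γ^θ_{φ φ} = -sin(2*θ)/2
Γ^φ_{θ φ} = 1/tan(θ)
Ricci tensor (R_{ij} = R^k_{ikj}): R_{θθ} = 1, R_{θφ} = 0, R_{φφ} = sin(θ)^2
Inverse metric: g^{θθ} = 1, g^{φφ} = 1/sin(θ)^2
R = g^{ij} R_{ij} = (1)(1) + (1/sin(θ)^2)(sin(θ)^2) = 2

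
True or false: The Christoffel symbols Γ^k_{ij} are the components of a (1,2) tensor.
Under a change of coordinates Γ picks up an inhomogeneous term ∂²x/∂x'∂x'; e.g. Γ = 0 in Cartesian coordinates but Γ^r_{θθ} = -r in polar coordinates on the same flat plane.
False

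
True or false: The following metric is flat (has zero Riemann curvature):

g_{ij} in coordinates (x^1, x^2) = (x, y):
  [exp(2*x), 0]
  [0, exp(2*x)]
Non-zero Christoffel symbols:
Γ^x_{x x} = 1
Γ^x_{y y} = -1
Γ^y_{x y} = 1
Ricci tensor: R_{xx} = 0, R_{xy} = 0, R_{yy} = 0
All R_{ij} vanish; in 2 dimensions the Riemann tensor is fully determined by the Ricci tensor, so R^i_{jkl} = 0: the metric is flat (curvilinear coordinates on flat space).
True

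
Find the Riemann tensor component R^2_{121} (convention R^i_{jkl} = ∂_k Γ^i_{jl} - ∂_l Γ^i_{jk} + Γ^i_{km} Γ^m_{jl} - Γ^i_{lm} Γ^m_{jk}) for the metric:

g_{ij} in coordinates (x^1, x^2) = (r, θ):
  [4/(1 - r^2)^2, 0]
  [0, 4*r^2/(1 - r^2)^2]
Non-zero Christoffel symbols (Γ^k_{ij} = Γ^k_{ji}):
Γ^r_{r r} = 2*r/(1 - r^2)
Γ^r_{θ θ} = (r^3 + r)/(r^2 - 1)
Γ^θ_{r θ} = (-r^2 - 1)/(r^3 - r)
R^θ_{r θ r} = ∂_θ Γ^θ_{r r} - ∂_r Γ^θ_{r θ} + Γ^θ_{θ m} Γ^m_{r r} - Γ^θ_{r m} Γ^m_{r θ}
  = (0) - ((r^4 + 4*r^2 - 1)/(r^3 - r)^2) + (2*(r^2 + 1)/(r^2 - 1)^2) - ((r^2 + 1)^2/(r^3 - r)^2) = -4/(r^2 - 1)^2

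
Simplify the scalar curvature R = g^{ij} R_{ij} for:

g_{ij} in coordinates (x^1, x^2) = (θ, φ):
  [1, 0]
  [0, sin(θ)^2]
Non-zero Christoffel symbols (Γ^k_{ij} = Γ^k_{ji}):
Γ^θ_{φ φ} = -sin(2*θ)/2
Γ^φ_{θ φ} = 1/tan(θ)
Ricci tensor (R_{ij} = R^k_{ikj}): R_{θθ} = 1, R_{θφ} = 0, R_{φφ} = sin(θ)^2
Inverse metric: g^{θθ} = 1, g^{φφ} = 1/sin(θ)^2
R = g^{ij} R_{ij} = (1)(1) + (1/sin(θ)^2)(sin(θ)^2) = 2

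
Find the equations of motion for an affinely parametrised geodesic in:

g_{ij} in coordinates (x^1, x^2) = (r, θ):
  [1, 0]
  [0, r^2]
Geodesic equation: d^2x^k/dλ^2 + Γ^k_{ij} (dx^i/dλ)(dx^j/dλ) = 0.
Non-zero Christoffel symbols:
Γ^r_{θ θ} = -r
Γ^θ_{r θ} = 1/r
Substituting (the symmetric pair Γ^k_{ij}, Γ^k_{ji} combines into a factor 2):
d^2r/dλ^2 - r (dθ/dλ)^2 = 0
d^2θ/dλ^2 + (2/r) (dr/dλ)(dθ/dλ) = 0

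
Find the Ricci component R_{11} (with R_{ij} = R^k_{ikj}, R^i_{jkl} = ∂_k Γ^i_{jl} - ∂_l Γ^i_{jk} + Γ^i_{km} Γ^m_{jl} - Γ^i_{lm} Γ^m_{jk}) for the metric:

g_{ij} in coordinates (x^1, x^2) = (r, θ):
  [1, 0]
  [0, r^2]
Non-zero Christoffel symbols (Γ^k_{ij} = Γ^k_{ji}):
Γ^r_{θ θ} = -r
Γ^θ_{r θ} = 1/r
R^r_{r r r} = 0 (a repeated index in an antisymmetric pair)
R^θ_{r θ r} = ∂_θ Γ^θ_{r r} - ∂_r Γ^θ_{r θ} + Γ^θ_{θ m} Γ^m_{r r} - Γ^θ_{r m} Γ^m_{r θ}
  = (0) - (-1/r^2) + (0) - (1/r^2) = 0
R_{rr} = R^r_{r r r} + R^θ_{r θ r} = (0) + (0) = 0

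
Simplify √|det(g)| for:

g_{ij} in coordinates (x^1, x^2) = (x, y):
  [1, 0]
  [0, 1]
det(g) = 1
√|det(g)| = 1
Volume element: dV = 1 dx dy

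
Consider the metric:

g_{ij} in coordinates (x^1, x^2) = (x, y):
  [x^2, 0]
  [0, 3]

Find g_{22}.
With x^1 = x, x^2 = y, g_{22} = g_{yy} is the row-2, column-2 entry of the matrix.
g_{22} = 3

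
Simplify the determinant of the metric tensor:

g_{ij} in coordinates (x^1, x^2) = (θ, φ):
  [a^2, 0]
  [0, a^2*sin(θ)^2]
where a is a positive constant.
For a 2×2 metric: det(g) = g_{11}·g_{22} - g_{12}·g_{21}
= (a^2)·(a^2*sin(θ)^2) - (0)·(0)
= a^4*sin(θ)^2 - 0
det(g) = a^4*sin(θ)^2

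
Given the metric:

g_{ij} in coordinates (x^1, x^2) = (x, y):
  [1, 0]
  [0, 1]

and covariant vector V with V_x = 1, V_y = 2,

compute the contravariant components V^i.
Inverse metric (diagonal): g^{xx} = 1, g^{yy} = 1
V^i = g^{ij} V_j:
V^x = (1)(1) + (0)(2) = 1
V^y = (0)(1) + (1)(2) = 2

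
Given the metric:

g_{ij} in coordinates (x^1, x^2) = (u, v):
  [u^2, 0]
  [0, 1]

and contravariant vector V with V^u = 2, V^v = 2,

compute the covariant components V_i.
V_i = g_{ij} V^j:
V_u = (u^2)(2) + (0)(2) = 2*u^2
V_v = (0)(2) + (1)(2) = 2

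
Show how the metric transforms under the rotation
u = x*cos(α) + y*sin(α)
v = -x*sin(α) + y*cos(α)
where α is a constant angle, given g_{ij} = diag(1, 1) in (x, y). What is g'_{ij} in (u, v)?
Invert the transformation: x = u*cos(α) - v*sin(α), y = u*sin(α) + v*cos(α)
g'_{ij} = (∂x^k/∂x'^i)(∂x^l/∂x'^j) g_{kl}; with g_{kl} = δ_{kl} this is Σ_k (∂x^k/∂x'^i)(∂x^k/∂x'^j).
Jacobian: ∂x/∂u = cos(α), ∂x/∂v = -sin(α), ∂y/∂u = sin(α), ∂y/∂v = cos(α)
g'_{uu} = (cos(α))(cos(α)) + (sin(α))(sin(α)) = 1
g'_{uv} = (cos(α))(-sin(α)) + (sin(α))(cos(α)) = 0
g'_{vv} = (-sin(α))(-sin(α)) + (cos(α))(cos(α)) = 1
g'_{ij} = diag(1, 1)
The Euclidean metric is invariant under rotations.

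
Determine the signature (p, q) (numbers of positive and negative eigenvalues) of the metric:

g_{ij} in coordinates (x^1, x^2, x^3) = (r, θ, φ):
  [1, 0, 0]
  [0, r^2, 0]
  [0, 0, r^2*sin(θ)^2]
The metric is diagonal, so its eigenvalues are the diagonal entries: 1, r^2, r^2*sin(θ)^2 (at a generic point, where coordinate-dependent entries are positive).
3 positive, 0 negative.
(3, 0) - Riemannian (positive definite)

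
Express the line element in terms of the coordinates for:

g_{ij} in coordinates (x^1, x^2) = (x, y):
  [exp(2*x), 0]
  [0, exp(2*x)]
ds^2 = g_{ij} dx^i dx^j; only the non-zero components contribute.
ds^2 = exp(2*x) dx^2 + exp(2*x) dy^2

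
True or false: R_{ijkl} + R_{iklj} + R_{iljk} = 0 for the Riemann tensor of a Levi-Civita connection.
This is the first (algebraic) Bianchi identity.
True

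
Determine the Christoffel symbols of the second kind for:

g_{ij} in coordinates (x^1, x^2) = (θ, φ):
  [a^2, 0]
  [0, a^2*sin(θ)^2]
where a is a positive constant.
Using Γ^k_{ij} = (1/2) g^{km} (∂_i g_{mj} + ∂_j g_{mi} - ∂_m g_{ij}); the metric is diagonal, so only the m = k term contributes.
Non-zero symbols (using the symmetry Γ^k_{ij} = Γ^k_{ji}):
Γ^θ_{φ φ} = (1/2) g^{θθ} (∂_φ g_{θφ} + ∂_φ g_{θφ} - ∂_θ g_{φφ}) = (1/2)(1/a^2)((0) + (0) - (a^2*sin(2*θ))) = -sin(2*θ)/2
Γ^φ_{θ φ} = (1/2) g^{φφ} (∂_θ g_{φφ} + ∂_φ g_{φθ} - ∂_φ g_{θφ}) = (1/2)(1/(a^2*sin(θ)^2))((a^2*sin(2*θ)) + (0) - (0)) = 1/tan(θ)
All other Christoffel symbols are zero.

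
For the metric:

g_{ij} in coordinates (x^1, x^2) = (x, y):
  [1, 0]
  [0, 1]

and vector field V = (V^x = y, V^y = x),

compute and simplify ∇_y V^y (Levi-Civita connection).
All Christoffel symbols are zero.
∇_y V^y = ∂_y V^y + Γ^y_{y j} V^j
  = (0) + (0)(y) + (0)(x)
  = 0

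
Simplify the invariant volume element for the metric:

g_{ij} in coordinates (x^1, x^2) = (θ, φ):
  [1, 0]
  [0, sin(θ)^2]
det(g) = sin(θ)^2
√|det(g)| = sin(θ) (taking 0 < θ < π so that |sin(θ)| = sin(θ))
Volume element: dV = sin(θ) dθ dφ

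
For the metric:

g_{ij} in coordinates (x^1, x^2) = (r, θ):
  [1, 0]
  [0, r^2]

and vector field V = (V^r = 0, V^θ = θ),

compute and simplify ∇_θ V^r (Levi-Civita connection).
Non-zero Christoffel symbols:
Γ^r_{θ θ} = -r
Γ^θ_{r θ} = 1/r
∇_θ V^r = ∂_θ V^r + Γ^r_{θ j} V^j
  = (0) + (0)(0) + (-r)(θ)
  = -r*θ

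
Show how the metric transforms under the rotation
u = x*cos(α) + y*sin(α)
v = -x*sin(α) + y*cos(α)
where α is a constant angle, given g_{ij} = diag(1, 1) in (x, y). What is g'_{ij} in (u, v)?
Invert the transformation: x = u*cos(α) - v*sin(α), y = u*sin(α) + v*cos(α)
g'_{ij} = (∂x^k/∂x'^i)(∂x^l/∂x'^j) g_{kl}; with g_{kl} = δ_{kl} this is Σ_k (∂x^k/∂x'^i)(∂x^k/∂x'^j).
Jacobian: ∂x/∂u = cos(α), ∂x/∂v = -sin(α), ∂y/∂u = sin(α), ∂y/∂v = cos(α)
g'_{uu} = (cos(α))(cos(α)) + (sin(α))(sin(α)) = 1
g'_{uv} = (cos(α))(-sin(α)) + (sin(α))(cos(α)) = 0
g'_{vv} = (-sin(α))(-sin(α)) + (cos(α))(cos(α)) = 1
g'_{ij} = diag(1, 1)
The Euclidean metric is invariant under rotations.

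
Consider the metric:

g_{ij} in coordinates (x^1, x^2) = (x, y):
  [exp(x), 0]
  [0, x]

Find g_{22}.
With x^1 = x, x^2 = y, g_{22} = g_{yy} is the row-2, column-2 entry of the matrix.
g_{22} = x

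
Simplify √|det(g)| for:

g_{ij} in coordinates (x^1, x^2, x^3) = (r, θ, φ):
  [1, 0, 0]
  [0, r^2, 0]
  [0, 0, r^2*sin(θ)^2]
det(g) = r^4*sin(θ)^2
√|det(g)| = r^2*sin(θ) (taking 0 < θ < π so that |sin(θ)| = sin(θ))
Volume element: dV = r^2*sin(θ) dr dθ dφ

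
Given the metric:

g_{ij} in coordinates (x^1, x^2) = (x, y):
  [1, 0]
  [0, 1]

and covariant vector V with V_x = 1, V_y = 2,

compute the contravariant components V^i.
Inverse metric (diagonal): g^{xx} = 1, g^{yy} = 1
V^i = g^{ij} V_j:
V^x = (1)(1) + (0)(2) = 1
V^y = (0)(1) + (1)(2) = 2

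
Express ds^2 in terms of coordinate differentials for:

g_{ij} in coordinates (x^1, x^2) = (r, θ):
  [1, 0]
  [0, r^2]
ds^2 = g_{ij} dx^i dx^j; only the non-zero components contribute.
ds^2 = dr^2 + r^2 dθ^2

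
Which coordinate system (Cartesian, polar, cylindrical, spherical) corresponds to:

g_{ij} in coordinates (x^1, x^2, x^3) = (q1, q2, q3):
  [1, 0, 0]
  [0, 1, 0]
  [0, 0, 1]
All components are constant and the metric is the identity, i.e. orthonormal rectilinear coordinates.
Cartesian (3D) coordinates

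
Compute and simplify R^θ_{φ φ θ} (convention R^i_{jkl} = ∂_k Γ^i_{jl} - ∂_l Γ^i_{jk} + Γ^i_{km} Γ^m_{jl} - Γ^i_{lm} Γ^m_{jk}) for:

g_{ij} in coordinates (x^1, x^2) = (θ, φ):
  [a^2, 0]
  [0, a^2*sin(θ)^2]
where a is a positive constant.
Non-zero Christoffel symbols (Γ^k_{ij} = Γ^k_{ji}):
Γ^θ_{φ φ} = -sin(2*θ)/2
Γ^φ_{θ φ} = 1/tan(θ)
R^θ_{φ φ θ} = ∂_φ Γ^θ_{φ θ} - ∂_θ Γ^θ_{φ φ} + Γ^θ_{φ m} Γ^m_{φ θ} - Γ^θ_{θ m} Γ^m_{φ φ}
  = (0) - (-cos(2*θ)) + (-cos(θ)^2) - (0) = -sin(θ)^2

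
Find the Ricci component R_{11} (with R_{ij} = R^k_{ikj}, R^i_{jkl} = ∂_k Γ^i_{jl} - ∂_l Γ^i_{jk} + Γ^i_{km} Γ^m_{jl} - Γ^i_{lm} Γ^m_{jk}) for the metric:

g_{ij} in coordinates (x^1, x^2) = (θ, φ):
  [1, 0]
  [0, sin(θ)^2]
Non-zero Christoffel symbols (Γ^k_{ij} = Γ^k_{ji}):
Γ^θ_{φ φ} = -sin(2*θ)/2
Γ^φ_{θ φ} = 1/tan(θ)
R^θ_{θ θ θ} = 0 (a repeated index in an antisymmetric pair)
R^φ_{θ φ θ} = ∂_φ Γ^φ_{θ θ} - ∂_θ Γ^φ_{θ φ} + Γ^φ_{φ m} Γ^m_{θ θ} - Γ^φ_{θ m} Γ^m_{θ φ}
  = (0) - (-1/sin(θ)^2) + (0) - (1/tan(θ)^2) = 1
R_{θθ} = R^θ_{θ θ θ} + R^φ_{θ φ θ} = (0) + (1) = 1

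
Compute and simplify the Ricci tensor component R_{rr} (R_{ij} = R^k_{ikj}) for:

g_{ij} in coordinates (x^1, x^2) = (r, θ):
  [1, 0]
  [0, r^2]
Non-zero Christoffel symbols (Γ^k_{ij} = Γ^k_{ji}):
Γ^r_{θ θ} = -r
Γ^θ_{r θ} = 1/r
R^r_{r r r} = 0 (a repeated index in an antisymmetric pair)
R^θ_{r θ r} = ∂_θ Γ^θ_{r r} - ∂_r Γ^θ_{r θ} + Γ^θ_{θ m} Γ^m_{r r} - Γ^θ_{r m} Γ^m_{r θ}
  = (0) - (-1/r^2) + (0) - (1/r^2) = 0
R_{rr} = R^r_{r r r} + R^θ_{r θ r} = (0) + (0) = 0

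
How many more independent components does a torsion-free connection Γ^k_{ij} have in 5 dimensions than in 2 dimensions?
Independent components in n dimensions: n × n(n+1)/2 = n^2(n+1)/2.
5D: 5 × 15 = 75
2D: 2 × 3 = 6
Difference = 75 - 6 = 69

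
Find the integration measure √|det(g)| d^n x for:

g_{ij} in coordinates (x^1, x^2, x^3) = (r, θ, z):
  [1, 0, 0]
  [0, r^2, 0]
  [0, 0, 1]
det(g) = r^2
√|det(g)| = r
Volume element: dV = r dr dθ dz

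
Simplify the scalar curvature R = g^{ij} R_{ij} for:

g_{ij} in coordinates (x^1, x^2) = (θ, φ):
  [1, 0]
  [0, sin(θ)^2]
Non-zero Christoffel symbols (Γ^k_{ij} = Γ^k_{ji}):
Γ^θ_{φ φ} = -sin(2*θ)/2
Γ^φ_{θ φ} = 1/tan(θ)
Ricci tensor (R_{ij} = R^k_{ikj}): R_{θθ} = 1, R_{θφ} = 0, R_{φφ} = sin(θ)^2
Inverse metric: g^{θθ} = 1, g^{φφ} = 1/sin(θ)^2
R = g^{ij} R_{ij} = (1)(1) + (1/sin(θ)^2)(sin(θ)^2) = 2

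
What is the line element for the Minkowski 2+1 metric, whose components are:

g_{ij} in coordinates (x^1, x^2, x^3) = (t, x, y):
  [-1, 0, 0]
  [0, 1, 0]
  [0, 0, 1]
ds^2 = g_{ij} dx^i dx^j; only the non-zero components contribute.
ds^2 = -dt^2 + dx^2 + dy^2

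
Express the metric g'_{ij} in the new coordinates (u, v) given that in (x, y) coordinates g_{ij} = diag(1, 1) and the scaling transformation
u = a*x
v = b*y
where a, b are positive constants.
Invert the transformation: x = u/a, y = v/b
g'_{ij} = (∂x^k/∂x'^i)(∂x^l/∂x'^j) g_{kl}; with g_{kl} = δ_{kl} this is Σ_k (∂x^k/∂x'^i)(∂x^k/∂x'^j).
Jacobian: ∂x/∂u = 1/a, ∂x/∂v = 0, ∂y/∂u = 0, ∂y/∂v = 1/b
g'_{uu} = (1/a)(1/a) + (0)(0) = 1/a^2
g'_{uv} = (1/a)(0) + (0)(1/b) = 0
g'_{vv} = (0)(0) + (1/b)(1/b) = 1/b^2
g'_{ij} = diag(1/a^2, 1/b^2)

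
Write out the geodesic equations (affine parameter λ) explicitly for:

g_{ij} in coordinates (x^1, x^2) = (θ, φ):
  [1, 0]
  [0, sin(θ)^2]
Geodesic equation: d^2x^k/dλ^2 + Γ^k_{ij} (dx^i/dλ)(dx^j/dλ) = 0.
Non-zero Christoffel symbols:
Γ^θ_{φ φ} = -sin(2*θ)/2
Γ^φ_{θ φ} = 1/tan(θ)
Substituting (the symmetric pair Γ^k_{ij}, Γ^k_{ji} combines into a factor 2):
d^2θ/dλ^2 - (sin(2*θ)/2) (dφ/dλ)^2 = 0
d^2φ/dλ^2 + (2/tan(θ)) (dθ/dλ)(dφ/dλ) = 0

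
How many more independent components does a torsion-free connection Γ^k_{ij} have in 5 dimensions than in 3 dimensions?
Independent components in n dimensions: n × n(n+1)/2 = n^2(n+1)/2.
5D: 5 × 15 = 75
3D: 3 × 6 = 18
Difference = 75 - 18 = 57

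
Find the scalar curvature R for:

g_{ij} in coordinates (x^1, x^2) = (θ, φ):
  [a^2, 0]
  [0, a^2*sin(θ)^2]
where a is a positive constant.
Non-zero Christoffel symbols (Γ^k_{ij} = Γ^k_{ji}):
Γ^θ_{φ φ} = -sin(2*θ)/2
Γ^φ_{θ φ} = 1/tan(θ)
Ricci tensor (R_{ij} = R^k_{ikj}): R_{θθ} = 1, R_{θφ} = 0, R_{φφ} = sin(θ)^2
Inverse metric: g^{θθ} = 1/a^2, g^{φφ} = 1/(a^2*sin(θ)^2)
R = g^{ij} R_{ij} = (1/a^2)(1) + (1/(a^2*sin(θ)^2))(sin(θ)^2) = 2/a^2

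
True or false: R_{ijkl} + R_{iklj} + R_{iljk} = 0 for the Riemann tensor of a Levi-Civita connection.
This is the first (algebraic) Bianchi identity.
True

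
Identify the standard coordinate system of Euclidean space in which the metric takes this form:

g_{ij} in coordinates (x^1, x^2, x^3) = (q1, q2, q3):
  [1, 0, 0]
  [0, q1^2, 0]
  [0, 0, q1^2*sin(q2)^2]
The line element ds^2 = dq1^2 + q1^2 dq2^2 + q1^2 sin(q2)^2 dq3^2 is dr^2 + r^2 dθ^2 + r^2 sin(θ)^2 dφ^2 with q1 = r, q2 = θ, q3 = φ.
spherical coordinates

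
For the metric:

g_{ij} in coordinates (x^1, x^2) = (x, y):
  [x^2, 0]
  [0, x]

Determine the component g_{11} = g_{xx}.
With x^1 = x, x^2 = y, g_{11} = g_{xx} is the row-1, column-1 entry of the matrix.
g_{11} = x^2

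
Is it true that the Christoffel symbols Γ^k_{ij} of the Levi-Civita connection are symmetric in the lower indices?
The Levi-Civita connection is torsion-free, which is exactly Γ^k_{ij} = Γ^k_{ji}.
Yes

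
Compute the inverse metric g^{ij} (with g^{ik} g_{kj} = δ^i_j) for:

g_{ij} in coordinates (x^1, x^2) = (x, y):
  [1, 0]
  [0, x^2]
The metric is diagonal, so g^{ij} is diagonal with entries 1/g_{ii}: diag(1, 1/(x^2)).
g^{ij}:
  [1, 0]
  [0, 1/x^2]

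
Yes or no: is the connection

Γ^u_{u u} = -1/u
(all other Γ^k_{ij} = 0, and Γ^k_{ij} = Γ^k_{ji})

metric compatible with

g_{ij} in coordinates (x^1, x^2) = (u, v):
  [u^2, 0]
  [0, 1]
Using ∇_k g_{ij} = ∂_k g_{ij} - Γ^m_{ki} g_{mj} - Γ^m_{kj} g_{im}:
∇_u g_{uu} = (2*u) - (-u) - (-u) = 4*u ≠ 0
So the connection is not metric compatible (it is not the Levi-Civita connection).
No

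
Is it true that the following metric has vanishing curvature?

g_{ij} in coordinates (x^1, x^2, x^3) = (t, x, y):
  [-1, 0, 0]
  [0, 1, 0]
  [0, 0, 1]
All metric components are constant, so every Christoffel symbol vanishes and R^i_{jkl} = 0.
Yes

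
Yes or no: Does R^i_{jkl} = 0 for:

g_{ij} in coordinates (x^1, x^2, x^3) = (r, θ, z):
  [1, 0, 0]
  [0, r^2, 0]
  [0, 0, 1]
Non-zero Christoffel symbols:
Γ^r_{θ θ} = -r
Γ^θ_{r θ} = 1/r
Ricci tensor: R_{rr} = 0, R_{rθ} = 0, R_{rz} = 0, R_{θθ} = 0, R_{θz} = 0, R_{zz} = 0
All R_{ij} vanish; in 3 dimensions the Riemann tensor is fully determined by the Ricci tensor, so R^i_{jkl} = 0: the metric is flat (curvilinear coordinates on flat space).
Yes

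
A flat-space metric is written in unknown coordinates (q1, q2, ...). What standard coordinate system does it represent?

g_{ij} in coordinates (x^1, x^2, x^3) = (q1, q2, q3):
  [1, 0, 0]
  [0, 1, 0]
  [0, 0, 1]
All components are constant and the metric is the identity, i.e. orthonormal rectilinear coordinates.
Cartesian (3D) coordinates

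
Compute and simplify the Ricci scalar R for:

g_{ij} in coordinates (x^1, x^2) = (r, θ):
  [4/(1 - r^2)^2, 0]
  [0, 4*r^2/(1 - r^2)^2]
Non-zero Christoffel symbols (Γ^k_{ij} = Γ^k_{ji}):
Γ^r_{r r} = 2*r/(1 - r^2)
Γ^r_{θ θ} = (r^3 + r)/(r^2 - 1)
Γ^θ_{r θ} = (-r^2 - 1)/(r^3 - r)
Ricci tensor (R_{ij} = R^k_{ikj}): R_{rr} = -4/(r^2 - 1)^2, R_{rθ} = 0, R_{θθ} = -4*r^2/(r^2 - 1)^2
Inverse metric: g^{rr} = (1 - r^2)^2/4, g^{θθ} = (1 - r^2)^2/(4*r^2)
R = g^{ij} R_{ij} = ((1 - r^2)^2/4)(-4/(r^2 - 1)^2) + ((1 - r^2)^2/(4*r^2))(-4*r^2/(r^2 - 1)^2) = -2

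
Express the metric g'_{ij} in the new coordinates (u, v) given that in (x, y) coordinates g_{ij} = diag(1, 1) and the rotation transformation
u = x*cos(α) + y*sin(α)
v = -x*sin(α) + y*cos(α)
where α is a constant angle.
Invert the transformation: x = u*cos(α) - v*sin(α), y = u*sin(α) + v*cos(α)
g'_{ij} = (∂x^k/∂x'^i)(∂x^l/∂x'^j) g_{kl}; with g_{kl} = δ_{kl} this is Σ_k (∂x^k/∂x'^i)(∂x^k/∂x'^j).
Jacobian: ∂x/∂u = cos(α), ∂x/∂v = -sin(α), ∂y/∂u = sin(α), ∂y/∂v = cos(α)
g'_{uu} = (cos(α))(cos(α)) + (sin(α))(sin(α)) = 1
g'_{uv} = (cos(α))(-sin(α)) + (sin(α))(cos(α)) = 0
g'_{vv} = (-sin(α))(-sin(α)) + (cos(α))(cos(α)) = 1
g'_{ij} = diag(1, 1)
The Euclidean metric is invariant under rotations.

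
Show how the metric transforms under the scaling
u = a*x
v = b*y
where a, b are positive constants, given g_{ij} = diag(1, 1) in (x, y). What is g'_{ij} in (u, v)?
Invert the transformation: x = u/a, y = v/b
g'_{ij} = (∂x^k/∂x'^i)(∂x^l/∂x'^j) g_{kl}; with g_{kl} = δ_{kl} this is Σ_k (∂x^k/∂x'^i)(∂x^k/∂x'^j).
Jacobian: ∂x/∂u = 1/a, ∂x/∂v = 0, ∂y/∂u = 0, ∂y/∂v = 1/b
g'_{uu} = (1/a)(1/a) + (0)(0) = 1/a^2
g'_{uv} = (1/a)(0) + (0)(1/b) = 0
g'_{vv} = (0)(0) + (1/b)(1/b) = 1/b^2
g'_{ij} = diag(1/a^2, 1/b^2)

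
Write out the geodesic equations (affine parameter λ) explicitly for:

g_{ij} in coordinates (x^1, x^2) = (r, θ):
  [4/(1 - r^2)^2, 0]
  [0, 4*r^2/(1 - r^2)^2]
Geodesic equation: d^2x^k/dλ^2 + Γ^k_{ij} (dx^i/dλ)(dx^j/dλ) = 0.
Non-zero Christoffel symbols:
Γ^r_{r r} = 2*r/(1 - r^2)
Γ^r_{θ θ} = (r^3 + r)/(r^2 - 1)
Γ^θ_{r θ} = (-r^2 - 1)/(r^3 - r)
Substituting (the symmetric pair Γ^k_{ij}, Γ^k_{ji} combines into a factor 2):
d^2r/dλ^2 + (2*r/(1 - r^2)) (dr/dλ)^2 + ((r^3 + r)/(r^2 - 1)) (dθ/dλ)^2 = 0
d^2θ/dλ^2 + ((-2*r^2 - 2)/(r^3 - r)) (dr/dλ)(dθ/dλ) = 0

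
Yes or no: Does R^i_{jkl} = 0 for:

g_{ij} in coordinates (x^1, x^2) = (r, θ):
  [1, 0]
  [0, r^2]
Non-zero Christoffel symbols:
Γ^r_{θ θ} = -r
Γ^θ_{r θ} = 1/r
Ricci tensor: R_{rr} = 0, R_{rθ} = 0, R_{θθ} = 0
All R_{ij} vanish; in 2 dimensions the Riemann tensor is fully determined by the Ricci tensor, so R^i_{jkl} = 0: the metric is flat (curvilinear coordinates on flat space).
Yes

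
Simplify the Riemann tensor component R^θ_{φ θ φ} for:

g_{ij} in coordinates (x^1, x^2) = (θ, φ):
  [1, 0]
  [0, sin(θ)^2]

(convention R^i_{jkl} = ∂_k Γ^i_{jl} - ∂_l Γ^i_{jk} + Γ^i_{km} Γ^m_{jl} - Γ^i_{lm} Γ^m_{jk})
Non-zero Christoffel symbols (Γ^k_{ij} = Γ^k_{ji}):
Γ^θ_{φ φ} = -sin(2*θ)/2
Γ^φ_{θ φ} = 1/tan(θ)
R^θ_{φ θ φ} = ∂_θ Γ^θ_{φ φ} - ∂_φ Γ^θ_{φ θ} + Γ^θ_{θ m} Γ^m_{φ φ} - Γ^θ_{φ m} Γ^m_{φ θ}
  = (-cos(2*θ)) - (0) + (0) - (-cos(θ)^2) = sin(θ)^2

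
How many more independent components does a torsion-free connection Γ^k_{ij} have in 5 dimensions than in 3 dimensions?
Independent components in n dimensions: n × n(n+1)/2 = n^2(n+1)/2.
5D: 5 × 15 = 75
3D: 3 × 6 = 18
Difference = 75 - 18 = 57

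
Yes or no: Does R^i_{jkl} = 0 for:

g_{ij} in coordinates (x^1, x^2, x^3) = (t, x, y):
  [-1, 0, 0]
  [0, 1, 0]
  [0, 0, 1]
All metric components are constant, so every Christoffel symbol vanishes and R^i_{jkl} = 0.
Yes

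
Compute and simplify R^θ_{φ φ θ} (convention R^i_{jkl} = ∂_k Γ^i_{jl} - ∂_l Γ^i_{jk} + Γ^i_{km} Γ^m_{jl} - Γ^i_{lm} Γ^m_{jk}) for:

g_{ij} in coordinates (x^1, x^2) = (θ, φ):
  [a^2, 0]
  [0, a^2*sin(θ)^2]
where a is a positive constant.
Non-zero Christoffel symbols (Γ^k_{ij} = Γ^k_{ji}):
Γ^θ_{φ φ} = -sin(2*θ)/2
Γ^φ_{θ φ} = 1/tan(θ)
R^θ_{φ φ θ} = ∂_φ Γ^θ_{φ θ} - ∂_θ Γ^θ_{φ φ} + Γ^θ_{φ m} Γ^m_{φ θ} - Γ^θ_{θ m} Γ^m_{φ φ}
  = (0) - (-cos(2*θ)) + (-cos(θ)^2) - (0) = -sin(θ)^2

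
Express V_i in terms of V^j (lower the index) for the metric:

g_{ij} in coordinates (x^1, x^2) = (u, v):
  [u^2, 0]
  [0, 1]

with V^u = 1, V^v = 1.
V_i = g_{ij} V^j:
V_u = (u^2)(1) + (0)(1) = u^2
V_v = (0)(1) + (1)(1) = 1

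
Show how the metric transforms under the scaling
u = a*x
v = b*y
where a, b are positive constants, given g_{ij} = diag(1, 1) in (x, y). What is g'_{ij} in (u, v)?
Invert the transformation: x = u/a, y = v/b
g'_{ij} = (∂x^k/∂x'^i)(∂x^l/∂x'^j) g_{kl}; with g_{kl} = δ_{kl} this is Σ_k (∂x^k/∂x'^i)(∂x^k/∂x'^j).
Jacobian: ∂x/∂u = 1/a, ∂x/∂v = 0, ∂y/∂u = 0, ∂y/∂v = 1/b
g'_{uu} = (1/a)(1/a) + (0)(0) = 1/a^2
g'_{uv} = (1/a)(0) + (0)(1/b) = 0
g'_{vv} = (0)(0) + (1/b)(1/b) = 1/b^2
g'_{ij} = diag(1/a^2, 1/b^2)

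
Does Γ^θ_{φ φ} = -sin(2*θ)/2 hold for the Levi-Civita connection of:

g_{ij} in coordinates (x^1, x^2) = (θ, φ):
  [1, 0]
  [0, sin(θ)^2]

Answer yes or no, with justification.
Γ^θ_{φ φ} = (1/2) g^{θθ} (∂_φ g_{θφ} + ∂_φ g_{θφ} - ∂_θ g_{φφ}) = (1/2)(1)((0) + (0) - (sin(2*θ))) = -sin(2*θ)/2
This equals the proposed value -sin(2*θ)/2.
Yes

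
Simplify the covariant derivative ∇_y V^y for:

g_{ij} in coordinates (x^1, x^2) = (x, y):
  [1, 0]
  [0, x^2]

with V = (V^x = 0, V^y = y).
Non-zero Christoffel symbols:
Γ^x_{y y} = -x
Γ^y_{x y} = 1/x
∇_y V^y = ∂_y V^y + Γ^y_{y j} V^j
  = (1) + (1/x)(0) + (0)(y)
  = 1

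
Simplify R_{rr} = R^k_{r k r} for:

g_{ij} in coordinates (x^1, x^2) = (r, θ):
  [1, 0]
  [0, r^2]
Non-zero Christoffel symbols (Γ^k_{ij} = Γ^k_{ji}):
Γ^r_{θ θ} = -r
Γ^θ_{r θ} = 1/r
R^r_{r r r} = 0 (a repeated index in an antisymmetric pair)
R^θ_{r θ r} = ∂_θ Γ^θ_{r r} - ∂_r Γ^θ_{r θ} + Γ^θ_{θ m} Γ^m_{r r} - Γ^θ_{r m} Γ^m_{r θ}
  = (0) - (-1/r^2) + (0) - (1/r^2) = 0
R_{rr} = R^r_{r r r} + R^θ_{r θ r} = (0) + (0) = 0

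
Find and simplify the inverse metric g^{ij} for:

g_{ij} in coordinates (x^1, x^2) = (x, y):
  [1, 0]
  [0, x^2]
The metric is diagonal, so g^{ij} is diagonal with entries 1/g_{ii}: diag(1, 1/(x^2)).
g^{ij}:
  [1, 0]
  [0, 1/x^2]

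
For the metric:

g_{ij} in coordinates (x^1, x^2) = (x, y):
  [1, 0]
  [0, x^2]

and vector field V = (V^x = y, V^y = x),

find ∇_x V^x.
Non-zero Christoffel symbols:
Γ^x_{y y} = -x
Γ^y_{x y} = 1/x
∇_x V^x = ∂_x V^x + Γ^x_{x j} V^j
  = (0) + (0)(y) + (0)(x)
  = 0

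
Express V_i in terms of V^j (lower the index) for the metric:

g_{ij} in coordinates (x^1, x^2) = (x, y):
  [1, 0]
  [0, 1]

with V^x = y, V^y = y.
V_i = g_{ij} V^j:
V_x = (1)(y) + (0)(y) = y
V_y = (0)(y) + (1)(y) = y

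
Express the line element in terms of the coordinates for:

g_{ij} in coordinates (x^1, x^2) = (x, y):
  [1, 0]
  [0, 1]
ds^2 = g_{ij} dx^i dx^j; only the non-zero components contribute.
ds^2 = dx^2 + dy^2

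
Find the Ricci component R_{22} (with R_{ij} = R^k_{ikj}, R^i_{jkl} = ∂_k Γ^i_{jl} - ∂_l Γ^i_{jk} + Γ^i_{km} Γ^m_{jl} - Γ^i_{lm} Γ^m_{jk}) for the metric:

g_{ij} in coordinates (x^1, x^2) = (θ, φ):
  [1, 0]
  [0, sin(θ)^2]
Non-zero Christoffel symbols (Γ^k_{ij} = Γ^k_{ji}):
Γ^θ_{φ φ} = -sin(2*θ)/2
Γ^φ_{θ φ} = 1/tan(θ)
R^θ_{φ θ φ} = ∂_θ Γ^θ_{φ φ} - ∂_φ Γ^θ_{φ θ} + Γ^θ_{θ m} Γ^m_{φ φ} - Γ^θ_{φ m} Γ^m_{φ θ}
  = (-cos(2*θ)) - (0) + (0) - (-cos(θ)^2) = sin(θ)^2
R^φ_{φ φ φ} = 0 (a repeated index in an antisymmetric pair)
R_{φφ} = R^θ_{φ θ φ} + R^φ_{φ φ φ} = (sin(θ)^2) + (0) = sin(θ)^2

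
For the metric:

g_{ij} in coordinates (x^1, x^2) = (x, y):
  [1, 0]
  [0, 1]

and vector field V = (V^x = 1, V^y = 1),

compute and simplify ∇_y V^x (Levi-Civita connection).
All Christoffel symbols are zero.
∇_y V^x = ∂_y V^x + Γ^x_{y j} V^j
  = (0) + (0)(1) + (0)(1)
  = 0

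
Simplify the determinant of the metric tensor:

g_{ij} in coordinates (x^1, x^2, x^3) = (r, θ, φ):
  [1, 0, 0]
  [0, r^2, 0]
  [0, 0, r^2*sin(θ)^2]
Diagonal metric: det(g) = g_{11}·g_{22}·g_{33}
= (1)·(r^2)·(r^2*sin(θ)^2)
det(g) = r^4*sin(θ)^2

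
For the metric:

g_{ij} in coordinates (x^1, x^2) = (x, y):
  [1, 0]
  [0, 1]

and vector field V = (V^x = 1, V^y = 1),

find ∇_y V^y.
All Christoffel symbols are zero.
∇_y V^y = ∂_y V^y + Γ^y_{y j} V^j
  = (0) + (0)(1) + (0)(1)
  = 0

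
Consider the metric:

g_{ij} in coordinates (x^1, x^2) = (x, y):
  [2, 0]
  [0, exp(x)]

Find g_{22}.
With x^1 = x, x^2 = y, g_{22} = g_{yy} is the row-2, column-2 entry of the matrix.
g_{22} = exp(x)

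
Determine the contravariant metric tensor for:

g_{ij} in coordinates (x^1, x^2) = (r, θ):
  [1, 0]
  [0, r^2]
The metric is diagonal, so g^{ij} is diagonal with entries 1/g_{ii}: diag(1, 1/(r^2)).
g^{ij}:
  [1, 0]
  [0, 1/r^2]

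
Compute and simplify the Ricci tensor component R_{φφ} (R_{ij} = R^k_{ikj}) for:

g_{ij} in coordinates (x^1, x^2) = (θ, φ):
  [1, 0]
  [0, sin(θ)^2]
Non-zero Christoffel symbols (Γ^k_{ij} = Γ^k_{ji}):
Γ^θ_{φ φ} = -sin(2*θ)/2
Γ^φ_{θ φ} = 1/tan(θ)
R^θ_{φ θ φ} = ∂_θ Γ^θ_{φ φ} - ∂_φ Γ^θ_{φ θ} + Γ^θ_{θ m} Γ^m_{φ φ} - Γ^θ_{φ m} Γ^m_{φ θ}
  = (-cos(2*θ)) - (0) + (0) - (-cos(θ)^2) = sin(θ)^2
R^φ_{φ φ φ} = 0 (a repeated index in an antisymmetric pair)
R_{φφ} = R^θ_{φ θ φ} + R^φ_{φ φ φ} = (sin(θ)^2) + (0) = sin(θ)^2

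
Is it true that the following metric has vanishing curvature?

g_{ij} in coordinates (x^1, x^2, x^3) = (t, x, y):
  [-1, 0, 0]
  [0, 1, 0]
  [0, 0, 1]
All metric components are constant, so every Christoffel symbol vanishes and R^i_{jkl} = 0.
Yes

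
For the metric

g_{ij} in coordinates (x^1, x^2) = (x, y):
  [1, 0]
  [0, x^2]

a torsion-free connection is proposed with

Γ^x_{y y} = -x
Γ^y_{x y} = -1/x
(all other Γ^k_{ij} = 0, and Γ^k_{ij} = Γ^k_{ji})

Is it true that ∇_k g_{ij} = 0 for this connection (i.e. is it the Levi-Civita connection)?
Using ∇_k g_{ij} = ∂_k g_{ij} - Γ^m_{ki} g_{mj} - Γ^m_{kj} g_{im}:
∇_y g_{xy} = (0) - (-x) - (-x) = 2*x ≠ 0
So the connection is not metric compatible (it is not the Levi-Civita connection).
No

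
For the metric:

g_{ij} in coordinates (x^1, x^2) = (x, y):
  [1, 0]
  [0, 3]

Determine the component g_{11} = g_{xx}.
With x^1 = x, x^2 = y, g_{11} = g_{xx} is the row-1, column-1 entry of the matrix.
g_{11} = 1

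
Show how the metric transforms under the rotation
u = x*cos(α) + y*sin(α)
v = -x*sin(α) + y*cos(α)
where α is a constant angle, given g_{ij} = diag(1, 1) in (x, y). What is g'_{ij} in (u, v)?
Invert the transformation: x = u*cos(α) - v*sin(α), y = u*sin(α) + v*cos(α)
g'_{ij} = (∂x^k/∂x'^i)(∂x^l/∂x'^j) g_{kl}; with g_{kl} = δ_{kl} this is Σ_k (∂x^k/∂x'^i)(∂x^k/∂x'^j).
Jacobian: ∂x/∂u = cos(α), ∂x/∂v = -sin(α), ∂y/∂u = sin(α), ∂y/∂v = cos(α)
g'_{uu} = (cos(α))(cos(α)) + (sin(α))(sin(α)) = 1
g'_{uv} = (cos(α))(-sin(α)) + (sin(α))(cos(α)) = 0
g'_{vv} = (-sin(α))(-sin(α)) + (cos(α))(cos(α)) = 1
g'_{ij} = diag(1, 1)
The Euclidean metric is invariant under rotations.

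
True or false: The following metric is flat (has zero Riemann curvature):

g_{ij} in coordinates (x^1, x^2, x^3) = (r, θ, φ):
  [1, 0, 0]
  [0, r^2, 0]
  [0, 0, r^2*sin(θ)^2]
Non-zero Christoffel symbols:
Γ^r_{θ θ} = -r
Γ^r_{φ φ} = -r*sin(θ)^2
Γ^θ_{r θ} = 1/r
Γ^θ_{φ φ} = -sin(2*θ)/2
Γ^φ_{r φ} = 1/r
Γ^φ_{θ φ} = 1/tan(θ)
Ricci tensor: R_{rr} = 0, R_{rθ} = 0, R_{rφ} = 0, R_{θθ} = 0, R_{θφ} = 0, R_{φφ} = 0
All R_{ij} vanish; in 3 dimensions the Riemann tensor is fully determined by the Ricci tensor, so R^i_{jkl} = 0: the metric is flat (curvilinear coordinates on flat space).
True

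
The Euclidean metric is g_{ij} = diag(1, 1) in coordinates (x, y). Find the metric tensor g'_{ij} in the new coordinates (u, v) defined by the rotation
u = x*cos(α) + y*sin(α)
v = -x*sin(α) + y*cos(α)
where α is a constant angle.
Invert the transformation: x = u*cos(α) - v*sin(α), y = u*sin(α) + v*cos(α)
g'_{ij} = (∂x^k/∂x'^i)(∂x^l/∂x'^j) g_{kl}; with g_{kl} = δ_{kl} this is Σ_k (∂x^k/∂x'^i)(∂x^k/∂x'^j).
Jacobian: ∂x/∂u = cos(α), ∂x/∂v = -sin(α), ∂y/∂u = sin(α), ∂y/∂v = cos(α)
g'_{uu} = (cos(α))(cos(α)) + (sin(α))(sin(α)) = 1
g'_{uv} = (cos(α))(-sin(α)) + (sin(α))(cos(α)) = 0
g'_{vv} = (-sin(α))(-sin(α)) + (cos(α))(cos(α)) = 1
g'_{ij} = diag(1, 1)
The Euclidean metric is invariant under rotations.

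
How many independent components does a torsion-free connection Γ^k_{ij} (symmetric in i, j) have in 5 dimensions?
Γ^k_{ij} has n choices for the upper index and n(n+1)/2 independent symmetric lower index pairs.
Total = 5 × 5×6/2 = 5 × 15 = 75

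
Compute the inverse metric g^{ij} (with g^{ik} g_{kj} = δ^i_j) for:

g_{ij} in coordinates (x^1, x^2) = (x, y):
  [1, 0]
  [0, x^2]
The metric is diagonal, so g^{ij} is diagonal with entries 1/g_{ii}: diag(1, 1/(x^2)).
g^{ij}:
  [1, 0]
  [0, 1/x^2]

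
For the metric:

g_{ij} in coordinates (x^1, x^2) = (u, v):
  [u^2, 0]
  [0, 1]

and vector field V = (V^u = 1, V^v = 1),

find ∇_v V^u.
Non-zero Christoffel symbols:
Γ^u_{u u} = 1/u
∇_v V^u = ∂_v V^u + Γ^u_{v j} V^j
  = (0) + (0)(1) + (0)(1)
  = 0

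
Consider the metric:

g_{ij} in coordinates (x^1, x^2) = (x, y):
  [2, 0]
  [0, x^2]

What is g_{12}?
With x^1 = x, x^2 = y, g_{12} = g_{xy} is the row-1, column-2 entry of the matrix.
g_{12} = 0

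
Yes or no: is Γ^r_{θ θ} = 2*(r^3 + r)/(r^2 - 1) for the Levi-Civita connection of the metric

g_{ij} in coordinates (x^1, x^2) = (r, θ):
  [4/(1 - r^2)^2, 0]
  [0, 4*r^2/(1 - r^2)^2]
Γ^r_{θ θ} = (1/2) g^{rr} (∂_θ g_{rθ} + ∂_θ g_{rθ} - ∂_r g_{θθ}) = (1/2)((1 - r^2)^2/4)((0) + (0) - (-8*(r^3 + r)/(r^2 - 1)^3)) = (r^3 + r)/(r^2 - 1)
This differs from the proposed value 2*(r^3 + r)/(r^2 - 1).
No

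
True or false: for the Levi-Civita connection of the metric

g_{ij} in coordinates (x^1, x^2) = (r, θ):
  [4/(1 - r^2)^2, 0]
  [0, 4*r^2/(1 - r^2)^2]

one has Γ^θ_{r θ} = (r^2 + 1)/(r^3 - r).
Γ^θ_{r θ} = (1/2) g^{θθ} (∂_r g_{θθ} + ∂_θ g_{θr} - ∂_θ g_{rθ}) = (1/2)((1 - r^2)^2/(4*r^2))((-8*(r^3 + r)/(r^2 - 1)^3) + (0) - (0)) = (-r^2 - 1)/(r^3 - r)
This differs from the proposed value (r^2 + 1)/(r^3 - r).
False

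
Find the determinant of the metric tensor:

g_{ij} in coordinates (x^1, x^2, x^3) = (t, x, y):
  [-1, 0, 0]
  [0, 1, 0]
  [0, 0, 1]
Diagonal metric: det(g) = g_{11}·g_{22}·g_{33}
= (-1)·(1)·(1)
det(g) = -1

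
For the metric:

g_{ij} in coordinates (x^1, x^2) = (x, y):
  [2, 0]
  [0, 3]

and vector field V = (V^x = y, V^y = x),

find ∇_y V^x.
All Christoffel symbols are zero.
∇_y V^x = ∂_y V^x + Γ^x_{y j} V^j
  = (1) + (0)(y) + (0)(x)
  = 1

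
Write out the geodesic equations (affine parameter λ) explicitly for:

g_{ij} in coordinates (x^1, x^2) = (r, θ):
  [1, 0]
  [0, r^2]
Geodesic equation: d^2x^k/dλ^2 + Γ^k_{ij} (dx^i/dλ)(dx^j/dλ) = 0.
Non-zero Christoffel symbols:
Γ^r_{θ θ} = -r
Γ^θ_{r θ} = 1/r
Substituting (the symmetric pair Γ^k_{ij}, Γ^k_{ji} combines into a factor 2):
d^2r/dλ^2 - r (dθ/dλ)^2 = 0
d^2θ/dλ^2 + (2/r) (dr/dλ)(dθ/dλ) = 0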